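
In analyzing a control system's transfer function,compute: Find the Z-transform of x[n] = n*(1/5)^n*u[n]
Using the property Z{n * a^n * u[n]} = az/(z-a)^2
With a = 1/5: X(z) = (1/5)z/(z - 1/5)^2, |z| > 1/5

Answer: (1/5)z/(z - 1/5)^2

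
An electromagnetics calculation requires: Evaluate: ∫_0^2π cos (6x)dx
Antiderivative: sin(6x)/6
Evaluate at bounds: [sin(6·2π)/6] - [sin(6·0)/6]
= ((0) - (0))/6 = 0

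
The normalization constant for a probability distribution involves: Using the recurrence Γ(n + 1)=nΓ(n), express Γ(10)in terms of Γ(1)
Γ(10) = 9Γ(9) = 9·8Γ(8) = ... = 9!·Γ(1) = 362880·Γ(1)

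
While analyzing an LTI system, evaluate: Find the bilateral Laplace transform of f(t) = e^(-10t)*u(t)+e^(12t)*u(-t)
For e^(-10t) * u(t): L = 1/(s + 10), Re(s) > -10
For e^(12t) * u(-t): L = -1/(s-12), Re(s) < 12
Combined: F(s) = 1/(s + 10) - 1/(s-12), -10 < Re(s) < 12

Answer: 1/(s + 10) - 1/(s-12), ROC: -10 < Re(s) < 12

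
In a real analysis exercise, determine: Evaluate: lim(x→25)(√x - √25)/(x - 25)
Multiply by conjugate (√x + √25)/(√x + √25):
= (x - 25)/((x - 25)(√x + √25)) = 1/(√x + √25)
As x → 25: 1/(2√25)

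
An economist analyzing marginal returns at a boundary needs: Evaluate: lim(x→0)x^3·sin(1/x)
Squeeze theorem: -|x^3| ≤ x^3·sin(1/x) ≤ |x^3|
Since x^3 → 0 as x → 0, by squeeze theorem the limit is 0

Answer: 0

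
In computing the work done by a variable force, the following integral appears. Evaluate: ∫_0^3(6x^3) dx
Step 1: Find antiderivative F(x) = (3/2)x^4
Step 2: F(3) - F(0) = 243/2 - (0) = 243/2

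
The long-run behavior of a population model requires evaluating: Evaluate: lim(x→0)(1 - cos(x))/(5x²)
Using 1-cos(u) ≈ u²/2 for small u:
(1-cos(x)) ≈ (x)²/2 = 1x²/2
So limit = 1/(2·5) = 1/10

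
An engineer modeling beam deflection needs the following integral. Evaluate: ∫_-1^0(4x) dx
Step 1: Find antiderivative F(x) = 2x^2
Step 2: F(0) - F(-1) = 0 - (2) = -2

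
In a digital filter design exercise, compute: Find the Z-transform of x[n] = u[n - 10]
Using the time-shift property: Z{u[n-10]} = z^(-10) * z/(z-1)
= z^(-9)/(z-1)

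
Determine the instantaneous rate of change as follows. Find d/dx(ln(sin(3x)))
Chain rule: d/dx[ln(u)]=u'/u where u=sin(3x)
u'=3cos(3x)

Answer: (3cos(3x))/(sin(3x))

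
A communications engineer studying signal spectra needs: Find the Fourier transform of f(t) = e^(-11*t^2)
The Fourier transform of a Gaussian e^(-a*t^2) is sqrt(pi/a)*e^(-omega^2/(4a)).
With a = 11: F(omega) = sqrt(pi/11)*e^(-omega^2/44)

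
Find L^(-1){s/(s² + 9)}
L^(-1){s/(s² + w²)}=cos(wt)
Here w=3

Answer: cos(3t)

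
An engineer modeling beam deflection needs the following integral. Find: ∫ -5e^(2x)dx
Since d/dx[e^(2x)] = 2e^(2x), we get -5/2 e^(2x) + C

Answer: (-5/2)e^(2x) + C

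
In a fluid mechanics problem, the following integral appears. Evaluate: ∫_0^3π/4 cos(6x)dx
Antiderivative: sin(6x)/6
Evaluate at bounds: [sin(6·3π/4)/6] - [sin(6·0)/6]
= ((1) - (0))/6 = 1/6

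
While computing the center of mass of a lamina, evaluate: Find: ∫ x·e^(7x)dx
Integration by parts: u = x, dv = e^(7x) dx
du = dx, v = e^(7x)/7
= x·e^(7x)/7 - ∫ e^(7x)/7 dx
= x·e^(7x)/7 - e^(7x)/49 + C

Answer: e^(7x)(x/7 - 1/49) + C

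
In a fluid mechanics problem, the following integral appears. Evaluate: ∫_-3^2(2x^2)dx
Step 1: Find antiderivative F(x) = (2/3)x^3
Step 2: F(2) - F(-3) = 16/3 - (-18) = 70/3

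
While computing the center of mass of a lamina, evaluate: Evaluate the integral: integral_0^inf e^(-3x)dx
integral_0^inf e^(-3x) dx = [-1/3 * e^(-3x)]_0^inf
= 0 - (-1/3) = 1/3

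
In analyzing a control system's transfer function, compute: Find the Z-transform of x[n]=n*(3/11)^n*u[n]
Using the property Z{n*a^n*u[n]}=az/(z-a)^2
With a=3/11: X(z)=(3/11)z/(z - 3/11)^2, |z| > 3/11

Answer: (3/11)z/(z - 3/11)^2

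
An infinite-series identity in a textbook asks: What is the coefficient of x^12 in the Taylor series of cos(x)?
cos(x)=Σ (-1)^k x^(2k)/(2k)!
For x^12: (-1)^6/12!=1/479001600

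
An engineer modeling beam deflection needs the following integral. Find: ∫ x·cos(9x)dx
By parts: u=x, dv=cos(9x) dx
du=dx, v=sin(9x)/9
=x·sin(9x)/9 + cos(9x)/9² + C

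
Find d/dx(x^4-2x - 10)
Power rule: d/dx(ax^n) = n·a·x^(n-1)
Term by term: 4·x^3-2

Answer: 4x^3-2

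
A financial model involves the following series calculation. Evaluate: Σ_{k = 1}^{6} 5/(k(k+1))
Partial fractions: 5/(k(k + 1))=5/k - 5/(k + 1)
Telescoping sum: 5(1 - 1/7)=5·6/7

Answer: 30/7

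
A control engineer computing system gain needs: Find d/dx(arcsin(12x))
d/dx[arcsin(u)] = u'/√(1-u²), u = 12x, u' = 12

Answer: 12/√(1-144x²)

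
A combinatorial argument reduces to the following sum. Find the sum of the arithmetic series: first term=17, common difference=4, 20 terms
Last term: a_n=17 + (20 - 1)·4=93
Sum=n(a_1 + a_n)/2=20(17 + 93)/2=1100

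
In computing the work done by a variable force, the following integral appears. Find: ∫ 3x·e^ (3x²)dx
Let u = 3x², du = 6x dx
∫ (1/2)e^u du = e^u/2+C

Answer: e^(3x²)/2+C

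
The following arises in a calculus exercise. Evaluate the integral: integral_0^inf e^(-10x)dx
integral_0^inf e^(-10x) dx = [-1/10 * e^(-10x)]_0^inf
= 0 - (-1/10) = 1/10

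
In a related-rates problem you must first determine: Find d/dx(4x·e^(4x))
Product rule: (fg)' = f'g+fg'
f = 4x, f' = 4
g = e^(4x), g' = 4·e^(4x)

Answer: 4·e^(4x)+16x·e^(4x)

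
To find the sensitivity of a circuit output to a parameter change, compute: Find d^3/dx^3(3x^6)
Apply power rule 3 times:
d^1: 18x^5
d^2: 90x^4
d^3: 360x^3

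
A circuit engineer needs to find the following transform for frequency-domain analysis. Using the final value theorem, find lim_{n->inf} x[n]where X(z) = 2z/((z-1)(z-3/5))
Final value theorem: lim x[n] = lim_{z->1} (z-1)*X(z)
(z-1)*X(z) = 2z/(z-3/5)
As z->1: 2/(1 - 3/5) = 2/(2/5) = 5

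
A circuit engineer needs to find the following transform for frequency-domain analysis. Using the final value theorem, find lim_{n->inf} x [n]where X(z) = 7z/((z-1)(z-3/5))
Final value theorem: lim x[n] = lim_{z->1} (z-1)*X(z)
(z-1)*X(z) = 7z/(z-3/5)
As z->1: 7/(1 - 3/5) = 7/(2/5) = 35/2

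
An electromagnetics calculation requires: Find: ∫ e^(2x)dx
Since d/dx[e^(2x)]=2e^(2x), we get 1/2 e^(2x) + C

Answer: (1/2)e^(2x) + C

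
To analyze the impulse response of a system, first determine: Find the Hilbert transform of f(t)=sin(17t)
The Hilbert transform shifts each frequency component by -pi/2.
H{sin(wt)} = -cos(wt)
With w = 17: H{sin(17t)} = -cos(17t)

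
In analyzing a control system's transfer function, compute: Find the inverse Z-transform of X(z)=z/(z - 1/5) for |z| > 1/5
Standard pair: z/(z-a) <-> a^n*u[n] for causal signals
With a = 1/5: x[n] = (1/5)^n*u[n]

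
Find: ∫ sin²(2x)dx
Using identity sin²(u)=(1 - cos(2u))/2:
∫ (1 - cos(4x))/2 dx=x/2 - sin(4x)/8+C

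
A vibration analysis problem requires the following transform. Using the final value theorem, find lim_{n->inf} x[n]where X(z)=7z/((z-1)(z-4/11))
Final value theorem: lim x[n]=lim_{z->1} (z-1)*X(z)
(z-1)*X(z)=7z/(z-4/11)
As z->1: 7/(1 - 4/11)=7/(7/11)=11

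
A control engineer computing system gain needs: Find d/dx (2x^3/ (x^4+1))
Quotient rule: (f/g)' = (f'g - fg')/g²
f = 2x^3, f' = 6x^2
g = x^4+1, g' = 4x^3

Answer: (6x^2·(x^4+1)-8x^6)/(x^4+1)²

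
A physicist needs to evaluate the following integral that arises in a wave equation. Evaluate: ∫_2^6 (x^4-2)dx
Step 1: Find antiderivative F(x)=(1/5)x^5-2x
Step 2: F(6) - F(2)=7716/5 - (12/5)=7704/5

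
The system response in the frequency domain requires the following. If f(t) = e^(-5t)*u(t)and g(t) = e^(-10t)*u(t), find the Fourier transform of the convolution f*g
By the convolution theorem: F{f * g}=F(omega) * G(omega)
F(omega)=1/(5 + j * omega), G(omega)=1/(10 + j * omega)
F{f * g}=1/((5 + j * omega)(10 + j * omega))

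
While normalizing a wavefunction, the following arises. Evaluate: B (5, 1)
B(x,y)=Γ(x)Γ(y)/Γ(x+y)=(x-1)!(y-1)!/(x+y-1)!
B(5,1)=4!·0!/5!=1/5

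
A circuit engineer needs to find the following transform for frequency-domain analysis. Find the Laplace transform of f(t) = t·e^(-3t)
L{t·e^(at)} = 1/(s-a)²
L{t·e^(-3t)} = 1/(s+3)²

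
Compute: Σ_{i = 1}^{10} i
Using formula: Σ i^1 = n(n + 1)/2 = 10·11/2 = 55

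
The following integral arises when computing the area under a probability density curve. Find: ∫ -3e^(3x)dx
Since d/dx[e^(3x)]=3e^(3x), we get -1 e^(3x) + C

Answer: -e^(3x) + C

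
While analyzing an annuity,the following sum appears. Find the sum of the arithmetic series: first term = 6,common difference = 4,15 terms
Last term: a_n=6+(15-1)·4=62
Sum=n(a_1+a_n)/2=15(6+62)/2=510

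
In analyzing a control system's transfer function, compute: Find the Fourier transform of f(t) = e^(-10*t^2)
The Fourier transform of a Gaussian e^(-a*t^2) is sqrt(pi/a)*e^(-omega^2/(4a)).
With a = 10: F(omega) = sqrt(pi/10)*e^(-omega^2/40)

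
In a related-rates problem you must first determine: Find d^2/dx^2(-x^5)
Apply power rule 2 times:
d^1: -5x^4
d^2: -20x^3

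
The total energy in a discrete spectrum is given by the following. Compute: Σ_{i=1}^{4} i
Using formula: Σ i^1=n(n+1)/2=4·5/2=10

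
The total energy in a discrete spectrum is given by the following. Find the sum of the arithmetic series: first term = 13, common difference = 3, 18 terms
Last term: a_n = 13 + (18 - 1)·3 = 64
Sum = n(a_1 + a_n)/2 = 18(13 + 64)/2 = 693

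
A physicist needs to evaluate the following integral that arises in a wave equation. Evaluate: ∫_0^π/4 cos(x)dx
Antiderivative: sin(x)
Evaluate at bounds: [sin(1·π/4)/1] - [sin(1·0)/1]
=((√2/2) - (0))/1=√2/2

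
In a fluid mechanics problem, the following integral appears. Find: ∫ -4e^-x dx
Since d/dx[e^-x]=- e^-x, we get 4e^-x+C

Answer: 4e^-x+C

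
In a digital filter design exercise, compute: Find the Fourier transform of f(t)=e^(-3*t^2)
The Fourier transform of a Gaussian e^(-a*t^2) is sqrt(pi/a)*e^(-omega^2/(4a)).
With a=3: F(omega)=sqrt(pi/3)*e^(-omega^2/12)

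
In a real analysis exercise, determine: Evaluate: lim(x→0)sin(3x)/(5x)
L'Hôpital (0/0): lim 3cos(3x)/5 = 3/5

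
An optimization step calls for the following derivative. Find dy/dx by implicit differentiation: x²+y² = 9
Differentiate both sides: 2x + 2y·(dy/dx) = 0
Solve: dy/dx = -2x/(2y) = -x/y

Answer: dy/dx = -x/y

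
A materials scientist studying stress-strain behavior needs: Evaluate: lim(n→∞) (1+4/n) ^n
This is the definition of e^4: lim(1+4/n)^n=e^4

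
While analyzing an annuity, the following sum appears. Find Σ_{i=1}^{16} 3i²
=3·n(n+1)(2n+1)/6=3·16·17·33/6=4488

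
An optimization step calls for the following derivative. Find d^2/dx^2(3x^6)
Apply power rule 2 times:
d^1: 18x^5
d^2: 90x^4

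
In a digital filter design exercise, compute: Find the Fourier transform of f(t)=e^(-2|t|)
Using the standard pair: F{e^(-a|t|)} = 2a/(a^2 + omega^2)
With a = 2: F(omega) = 4/(4 + omega^2)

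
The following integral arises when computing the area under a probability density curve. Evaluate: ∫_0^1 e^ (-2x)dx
Antiderivative: (1/(-2))e^(-2x)
Evaluate: (1/(-2))(e^-2-1)

Answer: (e^-2-1)/(-2)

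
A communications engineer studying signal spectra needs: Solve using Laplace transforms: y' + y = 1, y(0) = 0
Take L of both sides: sY(s) - 0 + Y(s)=1/s
Y(s)(s + 1)=1/s + 0
Y(s)=1/(s(s + 1)) + 0/(s + 1)
Partial fractions: 1/(s(s + 1))=1/s - 1/(s + 1)
So Y(s)=1/s - 1/(s + 1)
Inverse transform (L^(-1){1/s}=1, L^(-1){1/(s + 1)}=e^(-t)):

Answer: y(t)=1 - e^(-t)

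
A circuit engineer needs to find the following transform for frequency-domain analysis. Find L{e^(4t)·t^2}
First shifting: L{e^(at)f(t)} = F(s-a)
L{t^2} = 2/s^3
Shift s → s-4: 2/(s-4)^3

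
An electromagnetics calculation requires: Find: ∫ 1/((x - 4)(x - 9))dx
Partial fractions: 1/((x-4)(x-9)) = A/(x-4)+B/(x-9)
A = -1/5, B = 1/5
∫ [-1/5· 1/(x-4)+1/5· 1/(x-9)] dx
= (1/5)[ln|x-9| - ln|x-4|]+C

Answer: (1/5)·ln|(x-9)/(x-4)|+C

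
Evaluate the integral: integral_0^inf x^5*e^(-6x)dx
This is a Gamma integral. Substitute u = 6x (du = 6 dx):
integral_0^inf x^5 * e^(-6x) dx = (1/6^6) integral_0^inf u^5 * e^(-u) du
= Gamma(6)/6^6 = 5!/6^6 = 120/46656

Answer: 5/1944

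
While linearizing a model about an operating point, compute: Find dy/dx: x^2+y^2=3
Differentiate: 2x+2y·(dy/dx)=0
dy/dx=-2x/(2y)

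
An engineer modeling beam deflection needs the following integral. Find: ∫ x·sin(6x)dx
By parts: u=x, dv=sin(6x) dx
du=dx, v=-cos(6x)/6
=-x·cos(6x)/6 + sin(6x)/6² + C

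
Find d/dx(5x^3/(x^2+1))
Quotient rule: (f/g)'=(f'g - fg')/g²
f=5x^3, f'=15x^2
g=x^2+1, g'=2x

Answer: (15x^2·(x^2+1)-10x^4)/(x^2+1)²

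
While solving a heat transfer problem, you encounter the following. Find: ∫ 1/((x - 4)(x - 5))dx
Partial fractions: 1/((x-4)(x-5))=A/(x-4) + B/(x-5)
A=-1, B=1
∫ [-1· 1/(x-4) + 1· 1/(x-5)] dx
=(1)[ln|x-5| - ln|x-4|] + C

Answer: ln|(x-5)/(x-4)| + C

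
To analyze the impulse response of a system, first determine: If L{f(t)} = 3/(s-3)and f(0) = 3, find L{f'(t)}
L{f'(t)} = s·F(s) - f(0) = 3s/(s-3) - 3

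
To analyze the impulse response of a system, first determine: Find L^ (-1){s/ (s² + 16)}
L^(-1){s/(s² + w²)} = cos(wt)
Here w = 4

Answer: cos(4t)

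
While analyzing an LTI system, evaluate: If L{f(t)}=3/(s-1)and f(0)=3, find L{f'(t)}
L{f'(t)}=s·F(s) - f(0)=3s/(s-1) - 3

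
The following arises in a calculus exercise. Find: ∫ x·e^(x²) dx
Let u=x², du=2x dx
∫ (1/2)e^u du=e^u/2+C

Answer: e^(x²)/2+C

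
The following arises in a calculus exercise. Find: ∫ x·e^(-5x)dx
Integration by parts: u = x, dv = e^(-5x) dx
du = dx, v = e^(-5x)/(-5)
= x·e^(-5x)/(-5) - ∫ e^(-5x)/(-5) dx
= x·e^(-5x)/(-5) - e^(-5x)/25+C

Answer: e^(-5x)(x/(-5)-1/25)+C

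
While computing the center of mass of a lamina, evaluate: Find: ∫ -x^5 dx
Using power rule: ∫ -x^5 dx = -1/6 x^6 + C = (-1/6)x^6 + C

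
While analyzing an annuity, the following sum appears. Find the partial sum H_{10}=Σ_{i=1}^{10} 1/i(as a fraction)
H_10 = 1+1/2+1/3+...+1/10
= 7381/2520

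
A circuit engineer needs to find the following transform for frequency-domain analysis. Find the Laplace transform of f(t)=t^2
L{t^n} = n!/s^(n + 1)
L{t^2} = 2!/s^3 = 2/s^3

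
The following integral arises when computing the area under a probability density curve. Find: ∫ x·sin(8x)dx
By parts: u = x, dv = sin(8x) dx
du = dx, v = -cos(8x)/8
= -x·cos(8x)/8+sin(8x)/8²+C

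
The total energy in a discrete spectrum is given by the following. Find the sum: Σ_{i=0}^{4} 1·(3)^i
Geometric series: S = a(1 - r^n)/(1 - r)
a = 1, r = 3, n = 5
S = 1(1-243)/-2 = 121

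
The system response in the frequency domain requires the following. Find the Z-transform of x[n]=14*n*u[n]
Z{n * u[n]}=z/(z-1)^2
By linearity: Z{14 * n * u[n]}=14z/(z-1)^2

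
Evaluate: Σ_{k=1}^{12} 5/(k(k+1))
Partial fractions: 5/(k(k + 1)) = 5/k - 5/(k + 1)
Telescoping sum: 5(1 - 1/13) = 5·12/13

Answer: 60/13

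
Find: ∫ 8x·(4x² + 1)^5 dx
Let u = 4x² + 1, du = 8x dx
∫ u^5 du = u^6/6 + C

Answer: (4x² + 1)^6/6 + C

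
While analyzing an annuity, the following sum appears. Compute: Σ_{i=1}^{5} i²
Using formula: Σ i^2=n(n+1)(2n+1)/6=5·6·11/6=55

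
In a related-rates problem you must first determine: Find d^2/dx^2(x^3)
Apply power rule 2 times:
d^1: 3x^2
d^2: 6x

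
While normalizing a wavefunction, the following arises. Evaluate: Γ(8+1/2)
Γ(n + 1/2)=(2n)!√π/(4^n·n!)
=20922789888000√π/(65536·40320)=(2027025/256)·√π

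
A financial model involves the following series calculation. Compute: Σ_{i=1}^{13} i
Using formula: Σ i^1 = n(n + 1)/2 = 13·14/2 = 91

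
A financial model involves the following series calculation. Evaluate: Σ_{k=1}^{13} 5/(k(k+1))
Partial fractions: 5/(k(k+1))=5/k - 5/(k+1)
Telescoping sum: 5(1-1/14)=5·13/14

Answer: 65/14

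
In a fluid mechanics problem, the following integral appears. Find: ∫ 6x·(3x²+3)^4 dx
Let u=3x² + 3, du=6x dx
∫ u^4 du=u^5/5 + C

Answer: (3x² + 3)^5/5 + C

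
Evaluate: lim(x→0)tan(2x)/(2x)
tan(u) ≈ u for small u:
tan(2x)/(2x) ≈ 2x/(2x)=2/2

Answer: 1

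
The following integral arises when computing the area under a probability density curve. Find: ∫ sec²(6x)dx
Since d/dx[tan(6x)] = 6sec²(6x), integral = tan(6x)/6 + C

Answer: (1/6)tan(6x) + C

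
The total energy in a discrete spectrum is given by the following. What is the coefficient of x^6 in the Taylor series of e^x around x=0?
Taylor series of e^x = Σ x^n/n!
Coefficient of x^6 = 1/6! = 1/720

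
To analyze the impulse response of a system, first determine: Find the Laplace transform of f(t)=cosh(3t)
L{cosh(at)}=s/(s²-a²)
L{cosh(3t)}=s/(s²-9)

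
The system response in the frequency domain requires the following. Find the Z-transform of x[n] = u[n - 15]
Using the time-shift property: Z{u[n-15]} = z^(-15) * z/(z-1)
= z^(-14)/(z-1)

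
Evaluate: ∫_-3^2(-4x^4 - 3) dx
Step 1: Find antiderivative F(x) = (-4/5)x^5 - 3x
Step 2: F(2) - F(-3) = -158/5 - (1017/5) = -235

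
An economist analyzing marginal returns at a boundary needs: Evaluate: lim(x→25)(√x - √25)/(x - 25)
Multiply by conjugate (√x+√25)/(√x+√25):
=(x - 25)/((x - 25)(√x+√25))=1/(√x+√25)
As x → 25: 1/(2√25)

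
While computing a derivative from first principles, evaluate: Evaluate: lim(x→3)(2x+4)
Polynomial is continuous, so substitute x = 3:
2·3 + 4 = 10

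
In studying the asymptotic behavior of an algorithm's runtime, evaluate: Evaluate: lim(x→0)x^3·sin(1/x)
Squeeze theorem: -|x^3| ≤ x^3·sin(1/x) ≤ |x^3|
Since x^3 → 0 as x → 0, by squeeze theorem the limit is 0

Answer: 0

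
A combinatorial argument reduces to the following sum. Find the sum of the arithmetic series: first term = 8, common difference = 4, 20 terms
Last term: a_n = 8+(20-1)·4 = 84
Sum = n(a_1+a_n)/2 = 20(8+84)/2 = 920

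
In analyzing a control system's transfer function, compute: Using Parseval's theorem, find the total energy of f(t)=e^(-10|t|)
Parseval's theorem: E = integral |f(t)|^2 dt = (1/2pi) integral |F(omega)|^2 domega
E = integral_{-inf}^{inf} e^(-20|t|) dt = 2*integral_0^inf e^(-20t) dt = 2/(2*10) = 1/10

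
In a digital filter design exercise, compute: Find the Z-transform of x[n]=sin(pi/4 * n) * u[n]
Z{sin(w0 * n) * u[n]}=z * sin(w0)/(z^2 - 2z * cos(w0) + 1)
With w0=pi/4: X(z)=z * sin(pi/4)/(z^2 - 2z * cos(pi/4) + 1)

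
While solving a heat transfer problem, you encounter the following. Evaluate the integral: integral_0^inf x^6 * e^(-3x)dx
This is a Gamma integral. Substitute u = 3x (du = 3 dx):
integral_0^inf x^6 * e^(-3x) dx = (1/3^7) integral_0^inf u^6 * e^(-u) du
= Gamma(7)/3^7 = 6!/3^7 = 720/2187

Answer: 80/243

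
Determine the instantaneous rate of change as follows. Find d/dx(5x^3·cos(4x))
Product rule: (fg)' = f'g + fg'
f = 5x^3, f' = 15x^2
g = cos(4x), g' = -4·sin(4x)

Answer: 15x^2·cos(4x) - 20x^3·sin(4x)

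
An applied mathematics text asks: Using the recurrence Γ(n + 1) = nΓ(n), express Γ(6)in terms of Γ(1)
Γ(6) = 5Γ(5) = 5·4Γ(4) = ... = 5!·Γ(1) = 120·Γ(1)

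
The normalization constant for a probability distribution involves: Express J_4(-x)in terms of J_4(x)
For integer n: J_n(-x) = (-1)^n J_n(x)
With n = 4: J_4(-x) = (-1)^4 J_4(x) = J_4(x)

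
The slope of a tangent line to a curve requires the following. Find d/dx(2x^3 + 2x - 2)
Power rule: d/dx(ax^n) = n·a·x^(n-1)
Term by term: 6·x^2+2

Answer: 6x^2+2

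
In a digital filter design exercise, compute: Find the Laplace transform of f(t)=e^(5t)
L{e^(at)} = 1/(s-a)
L{e^(5t)} = 1/(s-5)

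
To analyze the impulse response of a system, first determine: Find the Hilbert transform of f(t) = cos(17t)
The Hilbert transform shifts each frequency component by -pi/2.
H{cos(wt)}=sin(wt)
With w=17: H{cos(17t)}=sin(17t)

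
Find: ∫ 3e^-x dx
Since d/dx[e^-x] = - e^-x, we get -3e^-x+C

Answer: -3e^-x+C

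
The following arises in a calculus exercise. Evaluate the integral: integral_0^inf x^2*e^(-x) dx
This is a Gamma integral. Substitute u=1x:
integral_0^inf x^2*e^(-x) dx=(1/1^3) integral_0^inf u^2*e^(-u) du
=Gamma(3)/1^3=2!/1^3=2/1

Answer: 2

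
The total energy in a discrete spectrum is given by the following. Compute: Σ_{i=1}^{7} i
Using formula: Σ i^1=n(n+1)/2=7·8/2=28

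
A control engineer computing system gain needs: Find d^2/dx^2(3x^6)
Apply power rule 2 times:
d^1: 18x^5
d^2: 90x^4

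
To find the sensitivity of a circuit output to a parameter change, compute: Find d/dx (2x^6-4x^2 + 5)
Power rule: d/dx(ax^n) = n·a·x^(n-1)
Term by term: 12·x^5 - 8·x

Answer: 12x^5 - 8x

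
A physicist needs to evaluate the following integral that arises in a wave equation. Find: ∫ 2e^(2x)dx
Since d/dx[e^(2x)]=2e^(2x), we get 1 e^(2x) + C

Answer: e^(2x) + C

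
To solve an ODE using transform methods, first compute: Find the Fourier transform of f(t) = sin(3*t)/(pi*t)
sin(W*t)/(pi*t) = (W/pi)*sinc(W*t/pi) is the impulse response of the ideal low-pass filter with cutoff W (here W = 3).
Its Fourier transform is a rectangular function:
F(omega) = 1 for |omega| < 3, 0 otherwise

Answer: rect(omega/6) [i.e., 1 for |omega| < 3, 0 otherwise]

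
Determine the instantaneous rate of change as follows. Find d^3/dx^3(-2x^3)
Apply power rule 3 times:
d^1: -6x^2
d^2: -12x
d^3: -12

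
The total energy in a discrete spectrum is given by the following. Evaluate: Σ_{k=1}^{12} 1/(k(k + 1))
Partial fractions: 1/(k(k+1)) = 1/k - 1/(k+1)
Telescoping sum: 1(1-1/13) = 1·12/13

Answer: 12/13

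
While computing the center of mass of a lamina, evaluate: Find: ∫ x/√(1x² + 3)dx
Let u = x²+3, du = 2x dx
∫ (1/2)·u^(-1/2) du = √u+C

Answer: √(x²+3)+C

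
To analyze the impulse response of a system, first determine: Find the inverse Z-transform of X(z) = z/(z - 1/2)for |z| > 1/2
Standard pair: z/(z-a) <-> a^n * u[n] for causal signals
With a=1/2: x[n]=(1/2)^n * u[n]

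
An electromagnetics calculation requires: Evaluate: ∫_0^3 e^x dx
Antiderivative: e^x
Evaluate: (e^3-1)

Answer: e^3-1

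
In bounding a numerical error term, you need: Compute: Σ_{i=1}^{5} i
Using formula: Σ i^1 = n(n + 1)/2 = 5·6/2 = 15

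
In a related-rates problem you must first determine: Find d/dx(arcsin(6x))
d/dx[arcsin(u)] = u'/√(1-u²), u = 6x, u' = 6

Answer: 6/√(1-36x²)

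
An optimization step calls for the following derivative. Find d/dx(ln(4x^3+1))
Chain rule: d/dx[ln(u)]=u'/u where u=4x^3+1
u'=12x^2

Answer: (12x^2)/(4x^3+1)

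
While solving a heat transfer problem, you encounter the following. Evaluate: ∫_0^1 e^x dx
Antiderivative: e^x
Evaluate: (e^1-1)

Answer: e^1-1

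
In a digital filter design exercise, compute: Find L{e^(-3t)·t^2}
First shifting: L{e^(at)f(t)} = F(s-a)
L{t^2} = 2/s^3
Shift s → s+3: 2/(s+3)^3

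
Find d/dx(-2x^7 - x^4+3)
Power rule: d/dx(ax^n) = n·a·x^(n-1)
Term by term: -14·x^6-4·x^3

Answer: -14x^6-4x^3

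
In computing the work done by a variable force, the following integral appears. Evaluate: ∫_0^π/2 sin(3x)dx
Antiderivative: -cos(3x)/3
Evaluate at bounds: [-cos(3·π/2)/3] - [-cos(3·0)/3]
= (-(0)+(1))/3 = 1/3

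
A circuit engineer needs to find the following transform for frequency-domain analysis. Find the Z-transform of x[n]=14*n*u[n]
Z{n*u[n]} = z/(z-1)^2
By linearity: Z{14*n*u[n]} = 14z/(z-1)^2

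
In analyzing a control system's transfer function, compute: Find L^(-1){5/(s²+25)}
L^(-1){w/(s²+w²)} = sin(wt)
Here w = 5

Answer: sin(5t)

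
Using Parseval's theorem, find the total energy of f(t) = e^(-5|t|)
Parseval's theorem: E = integral |f(t)|^2 dt = (1/2pi) integral |F(omega)|^2 domega
E = integral_{-inf}^{inf} e^(-10|t|) dt = 2 * integral_0^inf e^(-10t) dt = 2/(2 * 5) = 1/5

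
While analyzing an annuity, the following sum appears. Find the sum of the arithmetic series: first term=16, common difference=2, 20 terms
Last term: a_n=16+(20-1)·2=54
Sum=n(a_1+a_n)/2=20(16+54)/2=700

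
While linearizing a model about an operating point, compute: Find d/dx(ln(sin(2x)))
Chain rule: d/dx[ln(u)] = u'/u where u = sin(2x)
u' = 2cos(2x)

Answer: (2cos(2x))/(sin(2x))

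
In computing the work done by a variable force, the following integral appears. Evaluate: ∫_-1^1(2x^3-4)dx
Step 1: Find antiderivative F(x)=(1/2)x^4 - 4x
Step 2: F(1) - F(-1)=-7/2 - (9/2)=-8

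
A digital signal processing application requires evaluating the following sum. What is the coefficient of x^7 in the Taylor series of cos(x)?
cos(x) has only even powers. Coefficient of x^7 = 0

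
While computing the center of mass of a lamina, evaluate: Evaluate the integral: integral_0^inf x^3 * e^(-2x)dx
This is a Gamma integral. Substitute u=2x (du=2 dx):
integral_0^inf x^3 * e^(-2x) dx=(1/2^4) integral_0^inf u^3 * e^(-u) du
=Gamma(4)/2^4=3!/2^4=6/16

Answer: 3/8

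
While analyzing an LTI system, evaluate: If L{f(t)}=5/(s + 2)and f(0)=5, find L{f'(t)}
L{f'(t)}=s·F(s) - f(0)=5s/(s + 2) - 5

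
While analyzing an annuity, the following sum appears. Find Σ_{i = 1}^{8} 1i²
= 1·n(n + 1)(2n + 1)/6 = 1·8·9·17/6 = 204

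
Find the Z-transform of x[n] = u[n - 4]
Using the time-shift property: Z{u[n-4]} = z^(-4)*z/(z-1)
= z^(-3)/(z-1)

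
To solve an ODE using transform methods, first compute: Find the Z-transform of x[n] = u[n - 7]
Using the time-shift property: Z{u[n-7]} = z^(-7) * z/(z-1)
= z^(-6)/(z-1)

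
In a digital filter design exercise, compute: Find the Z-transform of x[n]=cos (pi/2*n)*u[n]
Z{cos(w0 * n) * u[n]}=z(z - cos(w0))/(z^2 - 2z * cos(w0) + 1)
With w0=pi/2: X(z)=z(z - cos(pi/2))/(z^2 - 2z * cos(pi/2) + 1)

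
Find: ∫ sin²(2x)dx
Using identity sin²(u) = (1 - cos(2u))/2:
∫ (1 - cos(4x))/2 dx = x/2 - sin(4x)/8 + C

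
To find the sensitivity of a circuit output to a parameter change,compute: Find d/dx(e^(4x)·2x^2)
Product rule: (fg)' = f'g+fg'
f = e^(4x), f' = 4·e^(4x)
g = 2x^2, g' = 4x

Answer: 8·e^(4x)·x^2+4·e^(4x)·x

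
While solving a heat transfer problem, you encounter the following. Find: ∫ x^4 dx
Using power rule: ∫ x^4 dx = 1/5 x^5 + C = (1/5)x^5 + C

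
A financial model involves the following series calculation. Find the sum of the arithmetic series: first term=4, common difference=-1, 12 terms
Last term: a_n = 4 + (12 - 1)·-1 = -7
Sum = n(a_1 + a_n)/2 = 12(4 + (-7))/2 = -18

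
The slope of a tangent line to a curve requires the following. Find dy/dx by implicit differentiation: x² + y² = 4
Differentiate both sides: 2x+2y·(dy/dx) = 0
Solve: dy/dx = -2x/(2y) = -x/y

Answer: dy/dx = -x/y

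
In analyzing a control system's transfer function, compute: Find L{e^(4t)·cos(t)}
First shifting: L{e^(at)f(t)} = F(s-a)
L{cos(t)} = s/(s² + 1)
Shift: (s-4)/((s-4)² + 1)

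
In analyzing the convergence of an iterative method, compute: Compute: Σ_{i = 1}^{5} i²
Using formula: Σ i^2 = n(n + 1)(2n + 1)/6 = 5·6·11/6 = 55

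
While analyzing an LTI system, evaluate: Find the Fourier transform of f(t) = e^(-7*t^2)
The Fourier transform of a Gaussian e^(-a * t^2) is sqrt(pi/a) * e^(-omega^2/(4a)).
With a = 7: F(omega) = sqrt(pi/7) * e^(-omega^2/28)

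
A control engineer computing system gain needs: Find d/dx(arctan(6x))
d/dx[arctan(u)] = u'/(1+u²), u = 6x, u' = 6

Answer: 6/(1+36x²)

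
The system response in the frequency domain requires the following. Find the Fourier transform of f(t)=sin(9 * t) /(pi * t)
sin(W * t)/(pi * t) = (W/pi) * sinc(W * t/pi) is the impulse response of the ideal low-pass filter with cutoff W (here W = 9).
Its Fourier transform is a rectangular function:
F(omega) = 1 for |omega| < 9, 0 otherwise

Answer: rect(omega/18) [i.e., 1 for |omega| < 9, 0 otherwise]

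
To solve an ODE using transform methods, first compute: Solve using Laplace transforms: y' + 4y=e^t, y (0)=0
Take L: sY - 0+4Y=1/(s-1)
Y(s+4)=1/(s-1)+0
Y=1/((s-1)(s+4))+0/(s+4)
Partial fractions: 1/((s-1)(s+4))=(1/5)/(s-1) - (1/5)/(s+4)
So Y=(1/5)/(s-1) - (1/5)/(s+4)
Inverse Laplace transform (L^(-1){1/(s-1)}=e^t, L^(-1){1/(s+4)}=e^(-4t)):

Answer: y(t)=(1/5)·e^t - (1/5)·e^(-4t)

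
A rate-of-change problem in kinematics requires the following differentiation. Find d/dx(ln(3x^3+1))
Chain rule: d/dx[ln(u)]=u'/u where u=3x^3 + 1
u'=9x^2

Answer: (9x^2)/(3x^3 + 1)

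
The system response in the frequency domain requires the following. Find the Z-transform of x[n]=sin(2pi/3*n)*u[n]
Z{sin(w0*n)*u[n]} = z*sin(w0)/(z^2 - 2z*cos(w0) + 1)
With w0 = 2pi/3: X(z) = z*sin(2pi/3)/(z^2 - 2z*cos(2pi/3) + 1)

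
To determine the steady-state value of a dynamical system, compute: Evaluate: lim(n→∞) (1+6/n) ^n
This is the definition of e^6: lim(1 + 6/n)^n=e^6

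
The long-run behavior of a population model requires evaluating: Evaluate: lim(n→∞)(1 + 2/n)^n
This is the definition of e^2: lim(1+2/n)^n=e^2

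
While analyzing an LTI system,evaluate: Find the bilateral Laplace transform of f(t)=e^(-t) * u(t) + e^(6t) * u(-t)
For e^(-t)*u(t): L = 1/(s+1), Re(s) > -1
For e^(6t)*u(-t): L = -1/(s-6), Re(s) < 6
Combined: F(s) = 1/(s+1)-1/(s-6), -1 < Re(s) < 6

Answer: 1/(s+1)-1/(s-6), ROC: -1 < Re(s) < 6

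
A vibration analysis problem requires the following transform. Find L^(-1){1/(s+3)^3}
L^(-1){1/(s-a)^n}=t^(n-1)·e^(at)/(n-1)!
Here a=-3, n=3: t^2·e^(-3t)/2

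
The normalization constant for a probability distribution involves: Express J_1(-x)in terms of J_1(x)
For integer n: J_n(-x) = (-1)^n J_n(x)
With n = 1: J_1(-x) = (-1)^1 J_1(x) = -J_1(x)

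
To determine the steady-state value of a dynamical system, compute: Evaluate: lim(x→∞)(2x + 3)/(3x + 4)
Divide numerator and denominator by x:
lim (2 + 3/x)/(3 + 4/x)=2/3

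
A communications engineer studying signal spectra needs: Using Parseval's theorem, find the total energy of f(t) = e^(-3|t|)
Parseval's theorem: E = integral |f(t)|^2 dt = (1/2pi) integral |F(omega)|^2 domega
E = integral_{-inf}^{inf} e^(-6|t|) dt = 2*integral_0^inf e^(-6t) dt = 2/(2*3) = 1/3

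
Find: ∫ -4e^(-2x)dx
Since d/dx[e^(-2x)] = -2e^(-2x), we get 2 e^(-2x)+C

Answer: 2e^(-2x)+C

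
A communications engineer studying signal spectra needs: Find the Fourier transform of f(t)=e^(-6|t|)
Using the standard pair: F{e^(-a|t|)} = 2a/(a^2+omega^2)
With a = 6: F(omega) = 12/(36+omega^2)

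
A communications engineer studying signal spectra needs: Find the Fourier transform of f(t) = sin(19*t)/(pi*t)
sin(W * t)/(pi * t)=(W/pi) * sinc(W * t/pi) is the impulse response of the ideal low-pass filter with cutoff W (here W=19).
Its Fourier transform is a rectangular function:
F(omega)=1 for |omega| < 19, 0 otherwise

Answer: rect(omega/38) [i.e., 1 for |omega| < 19, 0 otherwise]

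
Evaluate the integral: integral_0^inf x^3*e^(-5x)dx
This is a Gamma integral. Substitute u=5x (du=5 dx):
integral_0^inf x^3 * e^(-5x) dx=(1/5^4) integral_0^inf u^3 * e^(-u) du
=Gamma(4)/5^4=3!/5^4=6/625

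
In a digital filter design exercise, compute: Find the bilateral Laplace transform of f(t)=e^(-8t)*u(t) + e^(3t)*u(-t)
For e^(-8t)*u(t): L = 1/(s + 8), Re(s) > -8
For e^(3t)*u(-t): L = -1/(s-3), Re(s) < 3
Combined: F(s) = 1/(s + 8) - 1/(s-3), -8 < Re(s) < 3

Answer: 1/(s + 8) - 1/(s-3), ROC: -8 < Re(s) < 3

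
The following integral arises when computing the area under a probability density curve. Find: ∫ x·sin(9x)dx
By parts: u=x, dv=sin(9x) dx
du=dx, v=-cos(9x)/9
=-x·cos(9x)/9 + sin(9x)/9² + C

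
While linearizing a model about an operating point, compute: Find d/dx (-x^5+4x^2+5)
Power rule: d/dx(ax^n) = n·a·x^(n-1)
Term by term: -5·x^4+8·x

Answer: -5x^4+8x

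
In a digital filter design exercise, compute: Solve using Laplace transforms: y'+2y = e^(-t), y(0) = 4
Take L: sY - 4 + 2Y = 1/(s + 1)
Y(s + 2) = 1/(s + 1) + 4
Y = 1/((s + 1)(s + 2)) + 4/(s + 2)
Partial fractions: 1/((s + 1)(s + 2)) = 1/(s + 1) - 1/(s + 2)
So Y = 1/(s + 1) + 3/(s + 2)
Inverse Laplace transform (L^(-1){1/(s + 1)} = e^(-t), L^(-1){1/(s + 2)} = e^(-2t)):

Answer: y(t) = 1·e^(-t) + 3·e^(-2t)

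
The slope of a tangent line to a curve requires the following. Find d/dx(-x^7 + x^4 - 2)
Power rule: d/dx(ax^n)=n·a·x^(n-1)
Term by term: -7·x^6 + 4·x^3

Answer: -7x^6 + 4x^3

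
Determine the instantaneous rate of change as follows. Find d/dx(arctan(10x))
d/dx[arctan(u)]=u'/(1 + u²), u=10x, u'=10

Answer: 10/(1 + 100x²)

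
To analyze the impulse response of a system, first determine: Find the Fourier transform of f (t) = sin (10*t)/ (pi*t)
sin(W*t)/(pi*t)=(W/pi)*sinc(W*t/pi) is the impulse response of the ideal low-pass filter with cutoff W (here W=10).
Its Fourier transform is a rectangular function:
F(omega)=1 for |omega| < 10, 0 otherwise

Answer: rect(omega/20) [i.e., 1 for |omega| < 10, 0 otherwise]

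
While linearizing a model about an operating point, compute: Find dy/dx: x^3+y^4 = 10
Differentiate: 3x^2+4y^3·(dy/dx) = 0
dy/dx = -3x^2/(4y^3)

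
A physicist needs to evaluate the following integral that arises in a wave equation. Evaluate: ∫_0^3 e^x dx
Antiderivative: e^x
Evaluate: (e^3-1)

Answer: e^3-1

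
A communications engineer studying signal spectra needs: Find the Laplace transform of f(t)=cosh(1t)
L{cosh(at)}=s/(s²-a²)
L{cosh(1t)}=s/(s²-1)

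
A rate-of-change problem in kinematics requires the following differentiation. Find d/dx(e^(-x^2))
Chain rule: d/dx[e^u] = e^u · u' where u = -x^2
u' = -2x

Answer: -2x·e^(-x^2)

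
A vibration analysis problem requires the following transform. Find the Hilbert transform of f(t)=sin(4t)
The Hilbert transform shifts each frequency component by -pi/2.
H{sin(wt)} = -cos(wt)
With w = 4: H{sin(4t)} = -cos(4t)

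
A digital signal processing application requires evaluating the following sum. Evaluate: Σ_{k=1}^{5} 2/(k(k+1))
Partial fractions: 2/(k(k+1))=2/k - 2/(k+1)
Telescoping sum: 2(1-1/6)=2·5/6

Answer: 5/3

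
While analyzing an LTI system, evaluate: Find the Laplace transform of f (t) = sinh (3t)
L{sinh(at)}=a/(s²-a²)
L{sinh(3t)}=3/(s²-9)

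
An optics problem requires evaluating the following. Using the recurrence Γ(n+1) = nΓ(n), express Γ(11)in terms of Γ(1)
Γ(11)=10Γ(10)=10·9Γ(9)=...=10!·Γ(1)=3628800·Γ(1)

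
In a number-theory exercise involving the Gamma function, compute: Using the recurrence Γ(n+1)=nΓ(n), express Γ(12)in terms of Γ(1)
Γ(12)=11Γ(11)=11·10Γ(10)=...=11!·Γ(1)=39916800·Γ(1)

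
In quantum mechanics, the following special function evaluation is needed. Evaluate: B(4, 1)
B(x,y) = Γ(x)Γ(y)/Γ(x + y) = (x-1)!(y-1)!/(x + y-1)!
B(4,1) = 3!·0!/4! = 1/4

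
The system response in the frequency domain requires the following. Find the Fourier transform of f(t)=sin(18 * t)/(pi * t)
sin(W * t)/(pi * t)=(W/pi) * sinc(W * t/pi) is the impulse response of the ideal low-pass filter with cutoff W (here W=18).
Its Fourier transform is a rectangular function:
F(omega)=1 for |omega| < 18, 0 otherwise

Answer: rect(omega/36) [i.e., 1 for |omega| < 18, 0 otherwise]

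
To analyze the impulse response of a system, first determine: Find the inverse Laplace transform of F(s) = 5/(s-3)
L^(-1){5/(s-a)} = c·e^(at)
Here a = 3, c = 5

Answer: 5e^(3t)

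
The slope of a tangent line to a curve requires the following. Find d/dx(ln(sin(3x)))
Chain rule: d/dx[ln(u)]=u'/u where u=sin(3x)
u'=3cos(3x)

Answer: (3cos(3x))/(sin(3x))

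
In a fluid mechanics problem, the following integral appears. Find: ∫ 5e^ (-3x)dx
Since d/dx[e^(-3x)]=-3e^(-3x), we get -5/3 e^(-3x) + C

Answer: (-5/3)e^(-3x) + C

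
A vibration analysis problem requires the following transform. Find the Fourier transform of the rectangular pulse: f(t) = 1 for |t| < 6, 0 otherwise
F(omega) = integral from -6 to 6 of e^(-j * omega * t) dt
= 2 * sin(6 * omega)/omega = 12 * sinc(6 * omega/pi)

Answer: 2 * sin(6 * omega)/omega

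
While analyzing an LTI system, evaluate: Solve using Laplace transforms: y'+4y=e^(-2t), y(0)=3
Take L: sY - 3 + 4Y = 1/(s + 2)
Y(s + 4) = 1/(s + 2) + 3
Y = 1/((s + 2)(s + 4)) + 3/(s + 4)
Partial fractions: 1/((s + 2)(s + 4)) = (1/2)/(s + 2) - (1/2)/(s + 4)
So Y = (1/2)/(s + 2) + (5/2)/(s + 4)
Inverse Laplace transform (L^(-1){1/(s + 2)} = e^(-2t), L^(-1){1/(s + 4)} = e^(-4t)):

Answer: y(t) = (1/2)·e^(-2t) + (5/2)·e^(-4t)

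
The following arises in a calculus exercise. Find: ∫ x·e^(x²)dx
Let u = x², du = 2x dx
∫ (1/2)e^u du = e^u/2+C

Answer: e^(x²)/2+C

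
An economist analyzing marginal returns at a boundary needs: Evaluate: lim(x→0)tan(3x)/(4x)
tan(u) ≈ u for small u:
tan(3x)/(4x) ≈ 3x/(4x) = 3/4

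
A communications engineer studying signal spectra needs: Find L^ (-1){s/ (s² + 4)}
L^(-1){s/(s² + w²)} = cos(wt)
Here w = 2

Answer: cos(2t)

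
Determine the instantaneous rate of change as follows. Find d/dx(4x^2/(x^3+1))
Quotient rule: (f/g)' = (f'g - fg')/g²
f = 4x^2, f' = 8x
g = x^3 + 1, g' = 3x^2

Answer: (8x·(x^3 + 1) - 12x^4)/(x^3 + 1)²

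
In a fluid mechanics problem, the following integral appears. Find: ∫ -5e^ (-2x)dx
Since d/dx[e^(-2x)] = -2e^(-2x), we get 5/2 e^(-2x)+C

Answer: (5/2)e^(-2x)+C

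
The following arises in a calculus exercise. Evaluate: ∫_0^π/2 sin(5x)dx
Antiderivative: -cos(5x)/5
Evaluate at bounds: [-cos(5·π/2)/5] - [-cos(5·0)/5]
= (-(0)+(1))/5 = 1/5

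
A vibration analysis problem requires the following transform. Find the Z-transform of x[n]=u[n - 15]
Using the time-shift property: Z{u[n-15]} = z^(-15) * z/(z-1)
= z^(-14)/(z-1)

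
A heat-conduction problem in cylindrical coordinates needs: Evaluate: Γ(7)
Γ(n)=(n-1)! for positive integers
Γ(7)=6!=720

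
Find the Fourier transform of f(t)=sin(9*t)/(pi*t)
sin(W * t)/(pi * t)=(W/pi) * sinc(W * t/pi) is the impulse response of the ideal low-pass filter with cutoff W (here W=9).
Its Fourier transform is a rectangular function:
F(omega)=1 for |omega| < 9, 0 otherwise

Answer: rect(omega/18) [i.e., 1 for |omega| < 9, 0 otherwise]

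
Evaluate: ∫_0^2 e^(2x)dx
Antiderivative: (1/2)e^(2x)
Evaluate: (1/2)(e^4-1)

Answer: (e^4-1)/2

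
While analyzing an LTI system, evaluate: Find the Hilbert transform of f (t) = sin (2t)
The Hilbert transform shifts each frequency component by -pi/2.
H{sin(wt)} = -cos(wt)
With w = 2: H{sin(2t)} = -cos(2t)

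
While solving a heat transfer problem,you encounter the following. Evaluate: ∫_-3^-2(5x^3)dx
Step 1: Find antiderivative F(x)=(5/4)x^4
Step 2: F(-2) - F(-3)=20 - (405/4)=-325/4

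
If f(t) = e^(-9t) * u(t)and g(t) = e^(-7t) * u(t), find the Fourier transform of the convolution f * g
By the convolution theorem: F{f*g} = F(omega)*G(omega)
F(omega) = 1/(9 + j*omega), G(omega) = 1/(7 + j*omega)
F{f*g} = 1/((9 + j*omega)(7 + j*omega))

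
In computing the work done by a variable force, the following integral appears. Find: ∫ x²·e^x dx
Integration by parts twice:
First: u = x², dv = e^x dx => x²e^x - 2∫ xe^x dx
Second: u = x, dv = e^x dx => xe^x - e^x
Combining: x²e^x - 2xe^x+2e^x+C

Answer: e^x(x² - 2x+2)+C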